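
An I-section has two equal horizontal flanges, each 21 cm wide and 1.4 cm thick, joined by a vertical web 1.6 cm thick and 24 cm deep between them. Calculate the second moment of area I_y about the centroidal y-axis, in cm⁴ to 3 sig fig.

I_y ≈ 2170 cm⁴

Break the section into simple shapes (no overlaps), measuring from the bottom-left corner of the bounding box.
Bottom flange: 21 × 1.4, A = 29.4 cm², x = 10.5 cm, Ī = 1080.5 cm⁴.
Web: 1.6 × 24, A = 38.4 cm², x = 10.5 cm, Ī = 8.192 cm⁴.
Top flange: 21 × 1.4, A = 29.4 cm², x = 10.5 cm, Ī = 1080.5 cm⁴.
By symmetry the centroid is at mid-width, x̄ = 10.5 cm.
All pieces are centred on the centroidal y-axis, so I = ΣĪ = 2169.1 cm⁴.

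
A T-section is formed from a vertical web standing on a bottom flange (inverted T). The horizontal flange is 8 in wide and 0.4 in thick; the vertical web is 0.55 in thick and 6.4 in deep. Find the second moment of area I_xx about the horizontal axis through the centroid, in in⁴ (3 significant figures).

I_xx ≈ 31.4 in⁴

Treat the section as a set of non-overlapping primitives; coordinates are from the bounding-box lower-left.
Flange: 8 × 0.4, A = 3.2 in², y = 0.2 in, Ī = 0.042667 in⁴.
Web: 0.55 × 6.4, A = 3.52 in², y = 3.6 in, Ī = 12.015 in⁴.
Centroid: ȳ = ΣA·y / ΣA = 1.981 in.
Transfer each piece to the horizontal axis through the centroid using Ī + A·d² with d = y − 1.981:
  flange: d = -1.781 in → contributes +10.192 in⁴
  web: d = 1.619 in → contributes +21.242 in⁴
Total I = 31.434 in⁴.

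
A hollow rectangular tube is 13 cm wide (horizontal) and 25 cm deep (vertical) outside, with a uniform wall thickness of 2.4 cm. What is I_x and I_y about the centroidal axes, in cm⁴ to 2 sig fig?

Break the section into simple shapes (no overlaps), measuring from the bottom-left corner of the bounding box.
Outer rectangle: 13 × 25, A = 325 cm², y = 12.5 cm, Ī = 16 927 cm⁴.
Inner void (subtracted): 8.2 × 20.2, A = 165.6 cm², y = 12.5 cm, Ī = 5 632 cm⁴.
By symmetry the centroid is at mid-height, ȳ = 12.5 cm.
All pieces are centred on the centroidal x-axis, so I = ΣĪ (holes subtracted) = 11 295 cm⁴.
Repeating about the centroidal y-axis gives I_y = 3 649 cm⁴.

I_x ≈ 1.1 × 10⁴ cm⁴, I_y ≈ 3600 cm⁴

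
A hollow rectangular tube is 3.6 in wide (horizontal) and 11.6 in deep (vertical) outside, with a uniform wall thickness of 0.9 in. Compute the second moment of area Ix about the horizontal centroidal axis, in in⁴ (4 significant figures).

Decompose the section into non-overlapping parts with the origin at the bottom-left of its bounding rectangle.
Outer rectangle: 3.6 × 11.6, A = 41.76 in², y = 5.8 in, Ī = 468.269 in⁴.
Inner void (subtracted): 1.8 × 9.8, A = 17.64 in², y = 5.8 in, Ī = 141.179 in⁴.
By symmetry the centroid is at mid-height, ȳ = 5.8 in.
All pieces are centred on the horizontal centroidal axis, so I = ΣĪ (holes subtracted) = 327.09 in⁴.

Ix ≈ 327.1 in⁴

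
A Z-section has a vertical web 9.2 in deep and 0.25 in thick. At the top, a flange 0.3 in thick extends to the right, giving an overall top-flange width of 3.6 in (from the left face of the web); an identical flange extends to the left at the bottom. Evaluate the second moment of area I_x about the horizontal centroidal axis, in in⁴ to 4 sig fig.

Break the section into simple shapes (no overlaps), measuring from the bottom-left corner of the bounding box.
Web: 0.25 × 9.2, A = 2.3 in², y = 4.6 in, Ī = 16.2227 in⁴.
Top flange (beyond web): 3.35 × 0.3, A = 1.005 in², y = 9.05 in, Ī = 0.0075375 in⁴.
Bottom flange (beyond web): 3.35 × 0.3, A = 1.005 in², y = 0.15 in, Ī = 0.0075375 in⁴.
Centroid: ȳ = ΣA·y / ΣA = 4.6 in.
Transfer each piece to the horizontal centroidal axis using Ī + A·d² with d = y − 4.6:
  web: d = 0 in → contributes +16.2227 in⁴
  top flange (beyond web): d = 4.45 in → contributes +19.9091 in⁴
  bottom flange (beyond web): d = -4.45 in → contributes +19.9091 in⁴
Total I = 56.0408 in⁴.

I_x ≈ 56.04 in⁴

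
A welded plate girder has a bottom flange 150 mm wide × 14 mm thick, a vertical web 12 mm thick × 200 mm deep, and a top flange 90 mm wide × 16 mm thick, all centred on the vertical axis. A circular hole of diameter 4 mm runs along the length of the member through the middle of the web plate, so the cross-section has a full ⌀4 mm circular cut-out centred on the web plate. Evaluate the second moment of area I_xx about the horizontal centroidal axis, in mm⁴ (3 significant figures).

Split into non-overlapping primitives; take the origin at the lower-left of the bounding box.
Bottom plate: 150 × 14, A = 2 100 mm², y = 7 mm, Ī = 34 300 mm⁴.
Web plate: 12 × 200, A = 2 400 mm², y = 114 mm, Ī = 8 000 000 mm⁴.
Top plate: 90 × 16, A = 1 440 mm², y = 222 mm, Ī = 30 720 mm⁴.
Hole (subtracted): ⌀4, A = 12.566 mm², y = 114 mm, Ī = 12.566 mm⁴.
Centroid: ȳ = ΣA·y / ΣA = 102.33 mm.
Transfer each piece to the horizontal centroidal axis using Ī + A·d² with d = y − 102.33:
  bottom plate: d = -95.329 mm → contributes +19 118 236 mm⁴
  web plate: d = 11.671 mm → contributes +8 326 918 mm⁴
  top plate: d = 119.67 mm → contributes +20 653 227 mm⁴
  hole: d = 11.671 mm → contributes −1724.3 mm⁴
Total I = 48 096 657 mm⁴.

I_xx ≈ 4.81 × 10⁷ mm⁴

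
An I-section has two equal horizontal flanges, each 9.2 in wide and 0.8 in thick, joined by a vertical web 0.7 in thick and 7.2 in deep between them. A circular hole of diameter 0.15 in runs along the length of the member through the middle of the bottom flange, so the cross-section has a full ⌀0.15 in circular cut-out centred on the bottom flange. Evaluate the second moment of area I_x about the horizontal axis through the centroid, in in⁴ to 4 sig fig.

Treat the section as a set of non-overlapping primitives; coordinates are from the bounding-box lower-left.
Bottom flange: 9.2 × 0.8, A = 7.36 in², y = 0.4 in, Ī = 0.392533 in⁴.
Web: 0.7 × 7.2, A = 5.04 in², y = 4.4 in, Ī = 21.7728 in⁴.
Top flange: 9.2 × 0.8, A = 7.36 in², y = 8.4 in, Ī = 0.392533 in⁴.
Hole (subtracted): ⌀0.15, A = 0.0176715 in², y = 0.4 in, Ī = 0.0000248505 in⁴.
Centroid: ȳ = ΣA·y / ΣA = 4.40358 in.
Transfer each piece to the horizontal axis through the centroid using Ī + A·d² with d = y − 4.40358:
  bottom flange: d = -4.00358 in → contributes +118.363 in⁴
  web: d = -0.00358042 in → contributes +21.7729 in⁴
  top flange: d = 3.99642 in → contributes +117.942 in⁴
  hole: d = -4.00358 in → contributes −0.283275 in⁴
Total I = 257.795 in⁴.

I_x ≈ 257.8 in⁴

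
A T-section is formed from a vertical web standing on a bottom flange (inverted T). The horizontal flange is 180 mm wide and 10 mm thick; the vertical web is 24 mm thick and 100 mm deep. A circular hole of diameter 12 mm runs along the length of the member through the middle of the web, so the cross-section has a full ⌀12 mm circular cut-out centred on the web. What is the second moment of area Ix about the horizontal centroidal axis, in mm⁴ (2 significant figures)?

Ix ≈ 5.1 × 10⁶ mm⁴

Treat the section as a set of non-overlapping primitives; coordinates are from the bounding-box lower-left.
Flange: 180 × 10, A = 1 800 mm², y = 5 mm, Ī = 15 000 mm⁴.
Web: 24 × 100, A = 2 400 mm², y = 60 mm, Ī = 2 000 000 mm⁴.
Hole (subtracted): ⌀12, A = 113.1 mm², y = 60 mm, Ī = 1 018 mm⁴.
Centroid: ȳ = ΣA·y / ΣA = 35.78 mm.
Transfer each piece to the horizontal centroidal axis using Ī + A·d² with d = y − 35.78:
  flange: d = -30.78 mm → contributes +1 719 923 mm⁴
  web: d = 24.22 mm → contributes +3 408 293 mm⁴
  hole: d = 24.22 mm → contributes −67 382 mm⁴
Total I = 5 060 834 mm⁴.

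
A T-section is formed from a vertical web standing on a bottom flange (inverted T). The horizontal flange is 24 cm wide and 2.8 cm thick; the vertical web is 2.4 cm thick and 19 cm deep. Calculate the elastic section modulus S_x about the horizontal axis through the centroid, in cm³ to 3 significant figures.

S_x ≈ 290 cm³

Treat the section as a set of non-overlapping primitives; coordinates are from the bounding-box lower-left.
Flange: 24 × 2.8, A = 67.2 cm², y = 1.4 cm, Ī = 43.904 cm⁴.
Web: 2.4 × 19, A = 45.6 cm², y = 12.3 cm, Ī = 1371.8 cm⁴.
Centroid: ȳ = ΣA·y / ΣA = 5.8064 cm.
Transfer each piece to the horizontal axis through the centroid using Ī + A·d² with d = y − 5.8064:
  flange: d = -4.4064 cm → contributes +1348.7 cm⁴
  web: d = 6.4936 cm → contributes +3294.6 cm⁴
Total I = 4643.3 cm⁴.
Extreme fibre distance c = 15.994 cm; S = I/c = 290.32 cm³.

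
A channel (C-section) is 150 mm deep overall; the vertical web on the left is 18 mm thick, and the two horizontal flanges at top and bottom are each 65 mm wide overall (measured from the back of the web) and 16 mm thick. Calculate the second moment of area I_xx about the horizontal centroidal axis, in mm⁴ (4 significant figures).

I_xx ≈ 1.185 × 10⁷ mm⁴

Break the section into simple shapes (no overlaps), measuring from the bottom-left corner of the bounding box.
Web: 18 × 150, A = 2 700 mm², y = 75 mm, Ī = 5 062 500 mm⁴.
Top flange (beyond web): 47 × 16, A = 752 mm², y = 142 mm, Ī = 16042.7 mm⁴.
Bottom flange (beyond web): 47 × 16, A = 752 mm², y = 8 mm, Ī = 16042.7 mm⁴.
By symmetry the centroid is at mid-height, ȳ = 75 mm.
Transfer each piece to the horizontal centroidal axis using Ī + A·d² with d = y − 75:
  web: d = 0 mm → contributes +5 062 500 mm⁴
  top flange (beyond web): d = 67 mm → contributes +3 391 771 mm⁴
  bottom flange (beyond web): d = -67 mm → contributes +3 391 771 mm⁴
Total I = 11 846 041 mm⁴.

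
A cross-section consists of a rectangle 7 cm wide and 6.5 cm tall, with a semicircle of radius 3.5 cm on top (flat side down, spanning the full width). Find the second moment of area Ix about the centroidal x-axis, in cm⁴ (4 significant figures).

Ix ≈ 479.9 cm⁴

Decompose the section into non-overlapping parts with the origin at the bottom-left of its bounding rectangle.
Rectangular body: 7 × 6.5, A = 45.5 cm², y = 3.25 cm, Ī = 160.198 cm⁴.
Semicircular cap: semicircle r = 3.5, A = 19.2423 cm², y = 7.98545 cm, Ī = 16.4704 cm⁴.
Centroid: ȳ = ΣA·y / ΣA = 4.65744 cm.
Transfer each piece to the centroidal x-axis using Ī + A·d² with d = y − 4.65744:
  rectangular body: d = -1.40744 cm → contributes +250.328 cm⁴
  semicircular cap: d = 3.32801 cm → contributes +229.591 cm⁴
Total I = 479.919 cm⁴.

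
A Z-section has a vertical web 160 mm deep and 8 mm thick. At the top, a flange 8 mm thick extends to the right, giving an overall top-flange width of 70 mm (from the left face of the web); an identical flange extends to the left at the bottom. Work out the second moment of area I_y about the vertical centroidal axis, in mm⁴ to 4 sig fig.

I_y ≈ 1.540 × 10⁶ mm⁴

Decompose the section into non-overlapping parts with the origin at the bottom-left of its bounding rectangle.
Web: 8 × 160, A = 1 280 mm², x = 66 mm, Ī = 6826.67 mm⁴.
Top flange (beyond web): 62 × 8, A = 496 mm², x = 101 mm, Ī = 158 885 mm⁴.
Bottom flange (beyond web): 62 × 8, A = 496 mm², x = 31 mm, Ī = 158 885 mm⁴.
Centroid: x̄ = ΣA·x / ΣA = 66 mm.
Transfer each piece to the vertical centroidal axis using Ī + A·d² with d = x − 66:
  web: d = 0 mm → contributes +6826.67 mm⁴
  top flange (beyond web): d = 35 mm → contributes +766 485 mm⁴
  bottom flange (beyond web): d = -35 mm → contributes +766 485 mm⁴
Total I = 1 539 797 mm⁴.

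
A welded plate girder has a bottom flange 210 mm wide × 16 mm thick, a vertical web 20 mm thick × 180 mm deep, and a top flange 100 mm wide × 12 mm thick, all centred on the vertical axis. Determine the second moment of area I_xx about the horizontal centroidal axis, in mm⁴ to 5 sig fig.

Treat the section as a set of non-overlapping primitives; coordinates are from the bounding-box lower-left.
Bottom plate: 210 × 16, A = 3 360 mm², y = 8 mm, Ī = 71 680 mm⁴.
Web plate: 20 × 180, A = 3 600 mm², y = 106 mm, Ī = 9 720 000 mm⁴.
Top plate: 100 × 12, A = 1 200 mm², y = 202 mm, Ī = 14 400 mm⁴.
Centroid: ȳ = ΣA·y / ΣA = 79.76471 mm.
Transfer each piece to the horizontal centroidal axis using Ī + A·d² with d = y − 79.76471:
  bottom plate: d = -71.76471 mm → contributes +17 376 261 mm⁴
  web plate: d = 26.23529 mm → contributes +12 197 846 mm⁴
  top plate: d = 122.2353 mm → contributes +17 944 161 mm⁴
Total I = 47 518 268 mm⁴.

I_xx ≈ 4.7518 × 10⁷ mm⁴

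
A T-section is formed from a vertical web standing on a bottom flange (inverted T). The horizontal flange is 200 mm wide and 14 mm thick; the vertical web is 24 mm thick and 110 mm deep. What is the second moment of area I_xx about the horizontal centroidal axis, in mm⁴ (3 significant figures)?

Split into non-overlapping primitives; take the origin at the lower-left of the bounding box.
Flange: 200 × 14, A = 2 800 mm², y = 7 mm, Ī = 45 733 mm⁴.
Web: 24 × 110, A = 2 640 mm², y = 69 mm, Ī = 2 662 000 mm⁴.
Centroid: ȳ = ΣA·y / ΣA = 37.088 mm.
Transfer each piece to the horizontal centroidal axis using Ī + A·d² with d = y − 37.088:
  flange: d = -30.088 mm → contributes +2 580 579 mm⁴
  web: d = 31.912 mm → contributes +5 350 472 mm⁴
Total I = 7 931 051 mm⁴.

I_xx ≈ 7.93 × 10⁶ mm⁴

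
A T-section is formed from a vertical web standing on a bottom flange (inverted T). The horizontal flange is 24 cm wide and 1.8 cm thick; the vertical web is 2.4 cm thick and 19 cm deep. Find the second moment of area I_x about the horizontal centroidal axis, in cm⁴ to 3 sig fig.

Break the section into simple shapes (no overlaps), measuring from the bottom-left corner of the bounding box.
Flange: 24 × 1.8, A = 43.2 cm², y = 0.9 cm, Ī = 11.664 cm⁴.
Web: 2.4 × 19, A = 45.6 cm², y = 11.3 cm, Ī = 1371.8 cm⁴.
Centroid: ȳ = ΣA·y / ΣA = 6.2405 cm.
Transfer each piece to the horizontal centroidal axis using Ī + A·d² with d = y − 6.2405:
  flange: d = -5.3405 cm → contributes +1243.8 cm⁴
  web: d = 5.0595 cm → contributes +2539.1 cm⁴
Total I = 3782.9 cm⁴.

I_x ≈ 3780 cm⁴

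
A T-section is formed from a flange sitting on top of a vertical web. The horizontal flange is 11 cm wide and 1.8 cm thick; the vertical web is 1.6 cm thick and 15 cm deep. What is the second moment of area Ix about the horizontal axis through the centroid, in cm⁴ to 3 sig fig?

Ix ≈ 1220 cm⁴

Split into non-overlapping primitives; take the origin at the lower-left of the bounding box.
Flange: 11 × 1.8, A = 19.8 cm², y = 15.9 cm, Ī = 5.346 cm⁴.
Web: 1.6 × 15, A = 24 cm², y = 7.5 cm, Ī = 450 cm⁴.
Centroid: ȳ = ΣA·y / ΣA = 11.297 cm.
Transfer each piece to the horizontal axis through the centroid using Ī + A·d² with d = y − 11.297:
  flange: d = 4.6027 cm → contributes +424.81 cm⁴
  web: d = -3.7973 cm → contributes +796.06 cm⁴
Total I = 1220.9 cm⁴.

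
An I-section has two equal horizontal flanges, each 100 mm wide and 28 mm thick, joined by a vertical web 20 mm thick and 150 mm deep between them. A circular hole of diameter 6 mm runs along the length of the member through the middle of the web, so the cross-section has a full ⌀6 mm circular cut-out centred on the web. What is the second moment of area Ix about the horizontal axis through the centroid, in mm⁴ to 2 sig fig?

Ix ≈ 5.0 × 10⁷ mm⁴

Decompose the section into non-overlapping parts with the origin at the bottom-left of its bounding rectangle.
Bottom flange: 100 × 28, A = 2 800 mm², y = 14 mm, Ī = 182 933 mm⁴.
Web: 20 × 150, A = 3 000 mm², y = 103 mm, Ī = 5 625 000 mm⁴.
Top flange: 100 × 28, A = 2 800 mm², y = 192 mm, Ī = 182 933 mm⁴.
Hole (subtracted): ⌀6, A = 28.27 mm², y = 103 mm, Ī = 63.62 mm⁴.
By symmetry the centroid is at mid-height, ȳ = 103 mm.
Transfer each piece to the horizontal axis through the centroid using Ī + A·d² with d = y − 103:
  bottom flange: d = -89 mm → contributes +22 361 733 mm⁴
  web: d = 0 mm → contributes +5 625 000 mm⁴
  top flange: d = 89 mm → contributes +22 361 733 mm⁴
  hole: d = 0 mm → contributes −63.62 mm⁴
Total I = 50 348 403 mm⁴.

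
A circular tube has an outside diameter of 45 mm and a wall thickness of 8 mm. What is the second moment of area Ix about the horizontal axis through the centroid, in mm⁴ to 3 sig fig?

Break the section into simple shapes (no overlaps), measuring from the bottom-left corner of the bounding box.
Outer circle: ⌀45, A = 1590.4 mm², y = 22.5 mm, Ī = 201 289 mm⁴.
Bore (subtracted): ⌀29, A = 660.52 mm², y = 22.5 mm, Ī = 34 719 mm⁴.
By symmetry the centroid is at mid-height, ȳ = 22.5 mm.
All pieces are centred on the horizontal axis through the centroid, so I = ΣĪ (holes subtracted) = 166 570 mm⁴.

Ix ≈ 1.67 × 10⁵ mm⁴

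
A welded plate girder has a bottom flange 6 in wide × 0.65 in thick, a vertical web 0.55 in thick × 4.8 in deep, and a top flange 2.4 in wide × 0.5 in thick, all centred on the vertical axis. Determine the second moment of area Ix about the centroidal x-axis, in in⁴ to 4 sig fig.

Ix ≈ 35.45 in⁴

Break the section into simple shapes (no overlaps), measuring from the bottom-left corner of the bounding box.
Bottom plate: 6 × 0.65, A = 3.9 in², y = 0.325 in, Ī = 0.137313 in⁴.
Web plate: 0.55 × 4.8, A = 2.64 in², y = 3.05 in, Ī = 5.0688 in⁴.
Top plate: 2.4 × 0.5, A = 1.2 in², y = 5.7 in, Ī = 0.025 in⁴.
Centroid: ȳ = ΣA·y / ΣA = 2.08779 in.
Transfer each piece to the centroidal x-axis using Ī + A·d² with d = y − 2.08779:
  bottom plate: d = -1.76279 in → contributes +12.2563 in⁴
  web plate: d = 0.962209 in → contributes +7.51304 in⁴
  top plate: d = 3.61221 in → contributes +15.6827 in⁴
Total I = 35.452 in⁴.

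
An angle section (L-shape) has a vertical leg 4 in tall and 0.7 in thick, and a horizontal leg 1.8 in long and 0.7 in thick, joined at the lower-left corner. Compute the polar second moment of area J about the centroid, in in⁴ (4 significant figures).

J ≈ 6.090 in⁴

Split into non-overlapping primitives; take the origin at the lower-left of the bounding box.
Vertical leg: 0.7 × 4, A = 2.8 in², y = 2 in, Ī = 3.73333 in⁴.
Horizontal leg (remainder): 1.1 × 0.7, A = 0.77 in², y = 0.35 in, Ī = 0.0314417 in⁴.
Centroid: ȳ = ΣA·y / ΣA = 1.64412 in.
Transfer each piece to the centroidal x-axis using Ī + A·d² with d = y − 1.64412:
  vertical leg: d = 0.355882 in → contributes +4.08796 in⁴
  horizontal leg (remainder): d = -1.29412 in → contributes +1.32099 in⁴
Total I = 5.40895 in⁴.
For the y-axis: x̄ = 0.544118 in.
Repeating about the centroidal y-axis gives I_y = 0.681151 in⁴.
Polar second moment: J = I_x + I_y = 6.0901 in⁴.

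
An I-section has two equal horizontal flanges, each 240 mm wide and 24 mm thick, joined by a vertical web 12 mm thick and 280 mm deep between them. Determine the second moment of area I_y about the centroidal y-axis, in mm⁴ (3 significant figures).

Break the section into simple shapes (no overlaps), measuring from the bottom-left corner of the bounding box.
Bottom flange: 240 × 24, A = 5 760 mm², x = 120 mm, Ī = 27 648 000 mm⁴.
Web: 12 × 280, A = 3 360 mm², x = 120 mm, Ī = 40 320 mm⁴.
Top flange: 240 × 24, A = 5 760 mm², x = 120 mm, Ī = 27 648 000 mm⁴.
By symmetry the centroid is at mid-width, x̄ = 120 mm.
All pieces are centred on the centroidal y-axis, so I = ΣĪ = 55 336 320 mm⁴.

I_y ≈ 5.53 × 10⁷ mm⁴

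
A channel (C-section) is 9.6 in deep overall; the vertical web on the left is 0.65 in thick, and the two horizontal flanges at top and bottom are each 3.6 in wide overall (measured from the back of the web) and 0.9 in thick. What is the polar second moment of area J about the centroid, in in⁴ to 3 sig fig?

Decompose the section into non-overlapping parts with the origin at the bottom-left of its bounding rectangle.
Web: 0.65 × 9.6, A = 6.24 in², y = 4.8 in, Ī = 47.923 in⁴.
Top flange (beyond web): 2.95 × 0.9, A = 2.655 in², y = 9.15 in, Ī = 0.17921 in⁴.
Bottom flange (beyond web): 2.95 × 0.9, A = 2.655 in², y = 0.45 in, Ī = 0.17921 in⁴.
By symmetry the centroid is at mid-height, ȳ = 4.8 in.
Transfer each piece to the centroidal x-axis using Ī + A·d² with d = y − 4.8:
  web: d = 0 in → contributes +47.923 in⁴
  top flange (beyond web): d = 4.35 in → contributes +50.418 in⁴
  bottom flange (beyond web): d = -4.35 in → contributes +50.418 in⁴
Total I = 148.76 in⁴.
For the y-axis: x̄ = 1.1525 in.
Repeating about the centroidal y-axis gives I_y = 13.365 in⁴.
Polar second moment: J = I_x + I_y = 162.13 in⁴.

J ≈ 162 in⁴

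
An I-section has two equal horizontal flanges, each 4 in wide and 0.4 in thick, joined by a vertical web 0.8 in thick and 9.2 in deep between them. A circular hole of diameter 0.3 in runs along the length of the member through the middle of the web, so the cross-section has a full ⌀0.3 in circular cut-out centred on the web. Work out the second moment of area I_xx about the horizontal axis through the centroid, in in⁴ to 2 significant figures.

Treat the section as a set of non-overlapping primitives; coordinates are from the bounding-box lower-left.
Bottom flange: 4 × 0.4, A = 1.6 in², y = 0.2 in, Ī = 0.02133 in⁴.
Web: 0.8 × 9.2, A = 7.36 in², y = 5 in, Ī = 51.91 in⁴.
Top flange: 4 × 0.4, A = 1.6 in², y = 9.8 in, Ī = 0.02133 in⁴.
Hole (subtracted): ⌀0.3, A = 0.07069 in², y = 5 in, Ī = 0.0003976 in⁴.
By symmetry the centroid is at mid-height, ȳ = 5 in.
Transfer each piece to the horizontal axis through the centroid using Ī + A·d² with d = y − 5:
  bottom flange: d = -4.8 in → contributes +36.89 in⁴
  web: d = 0 in → contributes +51.91 in⁴
  top flange: d = 4.8 in → contributes +36.89 in⁴
  hole: d = 0 in → contributes −0.0003976 in⁴
Total I = 125.7 in⁴.

I_xx ≈ 130 in⁴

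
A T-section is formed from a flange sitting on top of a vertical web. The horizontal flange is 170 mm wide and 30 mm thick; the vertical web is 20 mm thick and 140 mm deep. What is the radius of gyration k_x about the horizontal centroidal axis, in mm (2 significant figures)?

k_x ≈ 48 mm

Break the section into simple shapes (no overlaps), measuring from the bottom-left corner of the bounding box.
Flange: 170 × 30, A = 5 100 mm², y = 155 mm, Ī = 382 500 mm⁴.
Web: 20 × 140, A = 2 800 mm², y = 70 mm, Ī = 4 573 333 mm⁴.
Centroid: ȳ = ΣA·y / ΣA = 124.9 mm.
Transfer each piece to the horizontal centroidal axis using Ī + A·d² with d = y − 124.9:
  flange: d = 30.13 mm → contributes +5 011 316 mm⁴
  web: d = -54.87 mm → contributes +13 004 391 mm⁴
Total I = 18 015 707 mm⁴.
Radius of gyration: k = √(I/A) = √(18 015 707 / 7 900) = 47.75 mm.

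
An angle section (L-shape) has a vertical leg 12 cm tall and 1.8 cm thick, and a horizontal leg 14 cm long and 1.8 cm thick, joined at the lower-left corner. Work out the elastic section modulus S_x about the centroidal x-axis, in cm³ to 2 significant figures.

Treat the section as a set of non-overlapping primitives; coordinates are from the bounding-box lower-left.
Vertical leg: 1.8 × 12, A = 21.6 cm², y = 6 cm, Ī = 259.2 cm⁴.
Horizontal leg (remainder): 12.2 × 1.8, A = 21.96 cm², y = 0.9 cm, Ī = 5.929 cm⁴.
Centroid: ȳ = ΣA·y / ΣA = 3.429 cm.
Transfer each piece to the centroidal x-axis using Ī + A·d² with d = y − 3.429:
  vertical leg: d = 2.571 cm → contributes +402 cm⁴
  horizontal leg (remainder): d = -2.529 cm → contributes +146.4 cm⁴
Total I = 548.4 cm⁴.
Extreme fibre distance c = 8.571 cm; S = I/c = 63.98 cm³.

S_x ≈ 64 cm³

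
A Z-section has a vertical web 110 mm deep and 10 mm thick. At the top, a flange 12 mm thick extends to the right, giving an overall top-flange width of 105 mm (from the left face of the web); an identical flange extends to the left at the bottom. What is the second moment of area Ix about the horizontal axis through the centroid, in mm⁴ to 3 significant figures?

Ix ≈ 6.61 × 10⁶ mm⁴

Break the section into simple shapes (no overlaps), measuring from the bottom-left corner of the bounding box.
Web: 10 × 110, A = 1 100 mm², y = 55 mm, Ī = 1 109 167 mm⁴.
Top flange (beyond web): 95 × 12, A = 1 140 mm², y = 104 mm, Ī = 13 680 mm⁴.
Bottom flange (beyond web): 95 × 12, A = 1 140 mm², y = 6 mm, Ī = 13 680 mm⁴.
Centroid: ȳ = ΣA·y / ΣA = 55 mm.
Transfer each piece to the horizontal axis through the centroid using Ī + A·d² with d = y − 55:
  web: d = 0 mm → contributes +1 109 167 mm⁴
  top flange (beyond web): d = 49 mm → contributes +2 750 820 mm⁴
  bottom flange (beyond web): d = -49 mm → contributes +2 750 820 mm⁴
Total I = 6 610 807 mm⁴.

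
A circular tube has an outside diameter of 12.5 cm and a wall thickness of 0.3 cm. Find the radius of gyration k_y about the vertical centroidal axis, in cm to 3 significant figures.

k_y ≈ 4.31 cm

Treat the section as a set of non-overlapping primitives; coordinates are from the bounding-box lower-left.
Outer circle: ⌀12.5, A = 122.72 cm², x = 6.25 cm, Ī = 1198.4 cm⁴.
Bore (subtracted): ⌀11.9, A = 111.22 cm², x = 6.25 cm, Ī = 984.37 cm⁴.
By symmetry the centroid is at mid-width, x̄ = 6.25 cm.
All pieces are centred on the vertical centroidal axis, so I = ΣĪ (holes subtracted) = 214.05 cm⁴.
Radius of gyration: k = √(I/A) = √(214.05 / 11.498) = 4.3147 cm.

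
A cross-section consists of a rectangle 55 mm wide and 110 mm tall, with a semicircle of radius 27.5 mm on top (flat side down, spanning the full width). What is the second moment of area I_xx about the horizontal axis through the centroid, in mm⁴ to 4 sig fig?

Split into non-overlapping primitives; take the origin at the lower-left of the bounding box.
Rectangular body: 55 × 110, A = 6 050 mm², y = 55 mm, Ī = 6 100 417 mm⁴.
Semicircular cap: semicircle r = 27.5, A = 1187.91 mm², y = 121.671 mm, Ī = 62771.5 mm⁴.
Centroid: ȳ = ΣA·y / ΣA = 65.9424 mm.
Transfer each piece to the horizontal axis through the centroid using Ī + A·d² with d = y − 65.9424:
  rectangular body: d = -10.9424 mm → contributes +6 824 815 mm⁴
  semicircular cap: d = 55.729 mm → contributes +3 752 104 mm⁴
Total I = 10 576 919 mm⁴.

I_xx ≈ 1.058 × 10⁷ mm⁴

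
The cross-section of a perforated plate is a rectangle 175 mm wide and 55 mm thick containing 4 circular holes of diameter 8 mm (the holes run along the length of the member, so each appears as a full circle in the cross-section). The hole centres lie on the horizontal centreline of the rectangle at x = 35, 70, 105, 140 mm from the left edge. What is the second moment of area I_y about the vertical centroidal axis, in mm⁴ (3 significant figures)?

I_y ≈ 2.43 × 10⁷ mm⁴

Treat the section as a set of non-overlapping primitives; coordinates are from the bounding-box lower-left.
Plate: 175 × 55, A = 9 625 mm², x = 87.5 mm, Ī = 24 563 802 mm⁴.
Hole 1 (subtracted): ⌀8, A = 50.265 mm², x = 35 mm, Ī = 201.06 mm⁴.
Hole 2 (subtracted): ⌀8, A = 50.265 mm², x = 70 mm, Ī = 201.06 mm⁴.
Hole 3 (subtracted): ⌀8, A = 50.265 mm², x = 105 mm, Ī = 201.06 mm⁴.
Hole 4 (subtracted): ⌀8, A = 50.265 mm², x = 140 mm, Ī = 201.06 mm⁴.
By symmetry the centroid is at mid-width, x̄ = 87.5 mm.
Transfer each piece to the vertical centroidal axis using Ī + A·d² with d = x − 87.5:
  plate: d = 0 mm → contributes +24 563 802 mm⁴
  hole 1: d = -52.5 mm → contributes −138 745 mm⁴
  hole 2: d = -17.5 mm → contributes −15 595 mm⁴
  hole 3: d = 17.5 mm → contributes −15 595 mm⁴
  hole 4: d = 52.5 mm → contributes −138 745 mm⁴
Total I = 24 255 122 mm⁴.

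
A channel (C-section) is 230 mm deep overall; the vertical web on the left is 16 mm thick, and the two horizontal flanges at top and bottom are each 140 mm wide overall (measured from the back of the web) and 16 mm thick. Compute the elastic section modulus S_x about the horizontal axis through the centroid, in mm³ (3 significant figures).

S_x ≈ 5.37 × 10⁵ mm³

Decompose the section into non-overlapping parts with the origin at the bottom-left of its bounding rectangle.
Web: 16 × 230, A = 3 680 mm², y = 115 mm, Ī = 16 222 667 mm⁴.
Top flange (beyond web): 124 × 16, A = 1 984 mm², y = 222 mm, Ī = 42 325 mm⁴.
Bottom flange (beyond web): 124 × 16, A = 1 984 mm², y = 8 mm, Ī = 42 325 mm⁴.
By symmetry the centroid is at mid-height, ȳ = 115 mm.
Transfer each piece to the horizontal axis through the centroid using Ī + A·d² with d = y − 115:
  web: d = 0 mm → contributes +16 222 667 mm⁴
  top flange (beyond web): d = 107 mm → contributes +22 757 141 mm⁴
  bottom flange (beyond web): d = -107 mm → contributes +22 757 141 mm⁴
Total I = 61 736 949 mm⁴.
Extreme fibre distance c = 115 mm; S = I/c = 536 843 mm³.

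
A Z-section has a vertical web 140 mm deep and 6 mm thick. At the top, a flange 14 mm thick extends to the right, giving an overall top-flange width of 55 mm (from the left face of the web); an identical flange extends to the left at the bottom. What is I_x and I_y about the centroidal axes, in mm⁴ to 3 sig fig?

Break the section into simple shapes (no overlaps), measuring from the bottom-left corner of the bounding box.
Web: 6 × 140, A = 840 mm², y = 70 mm, Ī = 1 372 000 mm⁴.
Top flange (beyond web): 49 × 14, A = 686 mm², y = 133 mm, Ī = 11 205 mm⁴.
Bottom flange (beyond web): 49 × 14, A = 686 mm², y = 7 mm, Ī = 11 205 mm⁴.
Centroid: ȳ = ΣA·y / ΣA = 70 mm.
Transfer each piece to the centroidal x-axis using Ī + A·d² with d = y − 70:
  web: d = 0 mm → contributes +1 372 000 mm⁴
  top flange (beyond web): d = 63 mm → contributes +2 733 939 mm⁴
  bottom flange (beyond web): d = -63 mm → contributes +2 733 939 mm⁴
Total I = 6 839 877 mm⁴.
For the y-axis: x̄ = 52 mm.
Repeating about the centroidal y-axis gives I_y = 1 314 609 mm⁴.

I_x ≈ 6.84 × 10⁶ mm⁴, I_y ≈ 1.31 × 10⁶ mm⁴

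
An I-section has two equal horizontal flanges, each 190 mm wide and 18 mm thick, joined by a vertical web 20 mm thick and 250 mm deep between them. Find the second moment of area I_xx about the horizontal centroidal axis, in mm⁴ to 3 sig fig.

I_xx ≈ 1.49 × 10⁸ mm⁴

Treat the section as a set of non-overlapping primitives; coordinates are from the bounding-box lower-left.
Bottom flange: 190 × 18, A = 3 420 mm², y = 9 mm, Ī = 92 340 mm⁴.
Web: 20 × 250, A = 5 000 mm², y = 143 mm, Ī = 26 041 667 mm⁴.
Top flange: 190 × 18, A = 3 420 mm², y = 277 mm, Ī = 92 340 mm⁴.
By symmetry the centroid is at mid-height, ȳ = 143 mm.
Transfer each piece to the horizontal centroidal axis using Ī + A·d² with d = y − 143:
  bottom flange: d = -134 mm → contributes +61 501 860 mm⁴
  web: d = 0 mm → contributes +26 041 667 mm⁴
  top flange: d = 134 mm → contributes +61 501 860 mm⁴
Total I = 149 045 387 mm⁴.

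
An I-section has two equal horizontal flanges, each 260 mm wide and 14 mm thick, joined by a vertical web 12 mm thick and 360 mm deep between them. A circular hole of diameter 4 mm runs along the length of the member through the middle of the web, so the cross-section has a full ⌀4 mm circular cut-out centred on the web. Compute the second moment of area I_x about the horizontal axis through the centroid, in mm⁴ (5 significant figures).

I_x ≈ 3.0135 × 10⁸ mm⁴

Split into non-overlapping primitives; take the origin at the lower-left of the bounding box.
Bottom flange: 260 × 14, A = 3 640 mm², y = 7 mm, Ī = 59453.33 mm⁴.
Web: 12 × 360, A = 4 320 mm², y = 194 mm, Ī = 46 656 000 mm⁴.
Top flange: 260 × 14, A = 3 640 mm², y = 381 mm, Ī = 59453.33 mm⁴.
Hole (subtracted): ⌀4, A = 12.56637 mm², y = 194 mm, Ī = 12.56637 mm⁴.
By symmetry the centroid is at mid-height, ȳ = 194 mm.
Transfer each piece to the horizontal axis through the centroid using Ī + A·d² with d = y − 194:
  bottom flange: d = -187 mm → contributes +127 346 613 mm⁴
  web: d = 0 mm → contributes +46 656 000 mm⁴
  top flange: d = 187 mm → contributes +127 346 613 mm⁴
  hole: d = 0 mm → contributes −12.56637 mm⁴
Total I = 301 349 214 mm⁴.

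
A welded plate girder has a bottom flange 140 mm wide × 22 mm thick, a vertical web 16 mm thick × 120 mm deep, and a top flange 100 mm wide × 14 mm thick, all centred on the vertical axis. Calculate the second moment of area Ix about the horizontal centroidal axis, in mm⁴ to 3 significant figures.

Break the section into simple shapes (no overlaps), measuring from the bottom-left corner of the bounding box.
Bottom plate: 140 × 22, A = 3 080 mm², y = 11 mm, Ī = 124 227 mm⁴.
Web plate: 16 × 120, A = 1 920 mm², y = 82 mm, Ī = 2 304 000 mm⁴.
Top plate: 100 × 14, A = 1 400 mm², y = 149 mm, Ī = 22 867 mm⁴.
Centroid: ȳ = ΣA·y / ΣA = 62.488 mm.
Transfer each piece to the horizontal centroidal axis using Ī + A·d² with d = y − 62.488:
  bottom plate: d = -51.488 mm → contributes +8 289 192 mm⁴
  web plate: d = 19.513 mm → contributes +3 035 016 mm⁴
  top plate: d = 86.513 mm → contributes +10 501 044 mm⁴
Total I = 21 825 252 mm⁴.

Ix ≈ 2.18 × 10⁷ mm⁴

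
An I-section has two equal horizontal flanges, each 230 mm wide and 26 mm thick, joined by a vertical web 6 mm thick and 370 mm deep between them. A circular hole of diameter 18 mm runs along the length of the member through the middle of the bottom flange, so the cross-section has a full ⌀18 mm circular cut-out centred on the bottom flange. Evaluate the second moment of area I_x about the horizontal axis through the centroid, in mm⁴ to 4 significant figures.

Split into non-overlapping primitives; take the origin at the lower-left of the bounding box.
Bottom flange: 230 × 26, A = 5 980 mm², y = 13 mm, Ī = 336 873 mm⁴.
Web: 6 × 370, A = 2 220 mm², y = 211 mm, Ī = 25 326 500 mm⁴.
Top flange: 230 × 26, A = 5 980 mm², y = 409 mm, Ī = 336 873 mm⁴.
Hole (subtracted): ⌀18, A = 254.469 mm², y = 13 mm, Ī = 5 153 mm⁴.
Centroid: ȳ = ΣA·y / ΣA = 214.618 mm.
Transfer each piece to the horizontal axis through the centroid using Ī + A·d² with d = y − 214.618:
  bottom flange: d = -201.618 mm → contributes +243 423 181 mm⁴
  web: d = -3.61816 mm → contributes +25 355 562 mm⁴
  top flange: d = 194.382 mm → contributes +226 286 975 mm⁴
  hole: d = -201.618 mm → contributes −10 349 289 mm⁴
Total I = 484 716 430 mm⁴.

I_x ≈ 4.847 × 10⁸ mm⁴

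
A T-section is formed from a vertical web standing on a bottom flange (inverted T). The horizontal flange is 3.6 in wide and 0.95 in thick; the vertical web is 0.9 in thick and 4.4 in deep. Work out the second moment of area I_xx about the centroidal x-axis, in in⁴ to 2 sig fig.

I_xx ≈ 20 in⁴

Decompose the section into non-overlapping parts with the origin at the bottom-left of its bounding rectangle.
Flange: 3.6 × 0.95, A = 3.42 in², y = 0.475 in, Ī = 0.2572 in⁴.
Web: 0.9 × 4.4, A = 3.96 in², y = 3.15 in, Ī = 6.389 in⁴.
Centroid: ȳ = ΣA·y / ΣA = 1.91 in.
Transfer each piece to the centroidal x-axis using Ī + A·d² with d = y − 1.91:
  flange: d = -1.435 in → contributes +7.303 in⁴
  web: d = 1.24 in → contributes +12.47 in⁴
Total I = 19.78 in⁴.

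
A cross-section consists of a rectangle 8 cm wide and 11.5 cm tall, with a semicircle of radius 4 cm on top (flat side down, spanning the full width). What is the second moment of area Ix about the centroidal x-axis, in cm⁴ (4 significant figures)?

Ix ≈ 2137 cm⁴

Split into non-overlapping primitives; take the origin at the lower-left of the bounding box.
Rectangular body: 8 × 11.5, A = 92 cm², y = 5.75 cm, Ī = 1013.92 cm⁴.
Semicircular cap: semicircle r = 4, A = 25.1327 cm², y = 13.1977 cm, Ī = 28.0978 cm⁴.
Centroid: ȳ = ΣA·y / ΣA = 7.34802 cm.
Transfer each piece to the centroidal x-axis using Ī + A·d² with d = y − 7.34802:
  rectangular body: d = -1.59802 cm → contributes +1248.85 cm⁴
  semicircular cap: d = 5.84964 cm → contributes +888.096 cm⁴
Total I = 2136.95 cm⁴.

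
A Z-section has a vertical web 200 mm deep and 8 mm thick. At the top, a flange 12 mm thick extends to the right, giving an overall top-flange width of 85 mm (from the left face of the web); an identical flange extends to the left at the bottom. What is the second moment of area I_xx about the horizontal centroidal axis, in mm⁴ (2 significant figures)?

Break the section into simple shapes (no overlaps), measuring from the bottom-left corner of the bounding box.
Web: 8 × 200, A = 1 600 mm², y = 100 mm, Ī = 5 333 333 mm⁴.
Top flange (beyond web): 77 × 12, A = 924 mm², y = 194 mm, Ī = 11 088 mm⁴.
Bottom flange (beyond web): 77 × 12, A = 924 mm², y = 6 mm, Ī = 11 088 mm⁴.
Centroid: ȳ = ΣA·y / ΣA = 100 mm.
Transfer each piece to the horizontal centroidal axis using Ī + A·d² with d = y − 100:
  web: d = 0 mm → contributes +5 333 333 mm⁴
  top flange (beyond web): d = 94 mm → contributes +8 175 552 mm⁴
  bottom flange (beyond web): d = -94 mm → contributes +8 175 552 mm⁴
Total I = 21 684 437 mm⁴.

I_xx ≈ 2.2 × 10⁷ mm⁴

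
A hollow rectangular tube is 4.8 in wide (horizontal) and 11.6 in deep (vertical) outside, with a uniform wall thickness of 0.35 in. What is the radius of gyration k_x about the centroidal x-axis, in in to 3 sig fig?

k_x ≈ 4.07 in

Split into non-overlapping primitives; take the origin at the lower-left of the bounding box.
Outer rectangle: 4.8 × 11.6, A = 55.68 in², y = 5.8 in, Ī = 624.36 in⁴.
Inner void (subtracted): 4.1 × 10.9, A = 44.69 in², y = 5.8 in, Ī = 442.47 in⁴.
By symmetry the centroid is at mid-height, ȳ = 5.8 in.
All pieces are centred on the centroidal x-axis, so I = ΣĪ (holes subtracted) = 181.89 in⁴.
Radius of gyration: k = √(I/A) = √(181.89 / 10.99) = 4.0682 in.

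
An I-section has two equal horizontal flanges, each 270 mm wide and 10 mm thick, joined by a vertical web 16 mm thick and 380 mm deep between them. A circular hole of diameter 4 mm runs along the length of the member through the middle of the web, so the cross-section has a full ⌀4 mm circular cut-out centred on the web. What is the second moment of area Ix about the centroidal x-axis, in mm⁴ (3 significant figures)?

Ix ≈ 2.79 × 10⁸ mm⁴

Break the section into simple shapes (no overlaps), measuring from the bottom-left corner of the bounding box.
Bottom flange: 270 × 10, A = 2 700 mm², y = 5 mm, Ī = 22 500 mm⁴.
Web: 16 × 380, A = 6 080 mm², y = 200 mm, Ī = 73 162 667 mm⁴.
Top flange: 270 × 10, A = 2 700 mm², y = 395 mm, Ī = 22 500 mm⁴.
Hole (subtracted): ⌀4, A = 12.566 mm², y = 200 mm, Ī = 12.566 mm⁴.
By symmetry the centroid is at mid-height, ȳ = 200 mm.
Transfer each piece to the centroidal x-axis using Ī + A·d² with d = y − 200:
  bottom flange: d = -195 mm → contributes +102 690 000 mm⁴
  web: d = 0 mm → contributes +73 162 667 mm⁴
  top flange: d = 195 mm → contributes +102 690 000 mm⁴
  hole: d = 0 mm → contributes −12.566 mm⁴
Total I = 278 542 654 mm⁴.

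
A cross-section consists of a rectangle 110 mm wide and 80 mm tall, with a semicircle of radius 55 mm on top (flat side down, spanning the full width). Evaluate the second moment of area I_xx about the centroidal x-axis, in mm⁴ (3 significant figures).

I_xx ≈ 1.81 × 10⁷ mm⁴

Decompose the section into non-overlapping parts with the origin at the bottom-left of its bounding rectangle.
Rectangular body: 110 × 80, A = 8 800 mm², y = 40 mm, Ī = 4 693 333 mm⁴.
Semicircular cap: semicircle r = 55, A = 4751.7 mm², y = 103.34 mm, Ī = 1 004 345 mm⁴.
Centroid: ȳ = ΣA·y / ΣA = 62.21 mm.
Transfer each piece to the centroidal x-axis using Ī + A·d² with d = y − 62.21:
  rectangular body: d = -22.21 mm → contributes +9 034 253 mm⁴
  semicircular cap: d = 41.133 mm → contributes +9 043 662 mm⁴
Total I = 18 077 915 mm⁴.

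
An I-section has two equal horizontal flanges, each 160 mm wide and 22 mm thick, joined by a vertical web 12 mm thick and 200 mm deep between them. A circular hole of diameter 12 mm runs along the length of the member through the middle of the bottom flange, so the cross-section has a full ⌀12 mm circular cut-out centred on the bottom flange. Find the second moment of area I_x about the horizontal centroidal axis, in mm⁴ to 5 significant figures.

Treat the section as a set of non-overlapping primitives; coordinates are from the bounding-box lower-left.
Bottom flange: 160 × 22, A = 3 520 mm², y = 11 mm, Ī = 141973.3 mm⁴.
Web: 12 × 200, A = 2 400 mm², y = 122 mm, Ī = 8 000 000 mm⁴.
Top flange: 160 × 22, A = 3 520 mm², y = 233 mm, Ī = 141973.3 mm⁴.
Hole (subtracted): ⌀12, A = 113.0973 mm², y = 11 mm, Ī = 1017.876 mm⁴.
Centroid: ȳ = ΣA·y / ΣA = 123.346 mm.
Transfer each piece to the horizontal centroidal axis using Ī + A·d² with d = y − 123.346:
  bottom flange: d = -112.346 mm → contributes +44 570 071 mm⁴
  web: d = -1.345978 mm → contributes +8 004 348 mm⁴
  top flange: d = 109.654 mm → contributes +42 466 469 mm⁴
  hole: d = -112.346 mm → contributes −1 428 489 mm⁴
Total I = 93 612 399 mm⁴.

I_x ≈ 9.3612 × 10⁷ mm⁴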